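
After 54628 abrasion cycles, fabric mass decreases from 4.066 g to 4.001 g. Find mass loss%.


Formula: Mass loss% = ((m_before - m_after) / m_before) * 100
Step 1: Mass loss = 4.066 - 4.001 = 0.065 g
Step 2: Ratio = 0.065 / 4.066 = 0.0159862
Step 3: Mass loss% = 0.0159862 * 100 = 1.59862% ≈ 1.60%

1.60%


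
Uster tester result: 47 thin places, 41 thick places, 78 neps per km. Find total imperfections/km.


Formula: Total = thin places + thick places + neps
Total = 47 + 41 + 78
Total = 166 imperfections/km

166 imperfections/km


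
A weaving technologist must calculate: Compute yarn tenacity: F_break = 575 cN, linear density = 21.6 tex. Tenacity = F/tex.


Formula: Tenacity = Breaking force / Linear density
Tenacity = 575 cN / 21.6 tex
Tenacity = 26.62 cN/tex

26.62 cN/tex


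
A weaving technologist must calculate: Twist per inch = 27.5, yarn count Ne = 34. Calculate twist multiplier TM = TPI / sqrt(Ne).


Formula: TM = TPI / sqrt(Ne)
Step 1: sqrt(Ne) = sqrt(34) = 5.831
Step 2: TM = 27.5 / 5.831 = 4.72

4.72 TM


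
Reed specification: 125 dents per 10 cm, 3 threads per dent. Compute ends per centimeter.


Formula: EPC = (dents per 10 cm * ends per dent) / 10
Step 1: Total ends per 10 cm = 125 * 3 = 375
Step 2: EPC = 375 / 10 = 37.5 ends/cm

37.5 ends/cm


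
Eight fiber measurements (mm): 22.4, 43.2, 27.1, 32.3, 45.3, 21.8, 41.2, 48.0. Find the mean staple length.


Formula: Mean = sum of lengths / count
Sum = 22.4 + 43.2 + 27.1 + 32.3 + 45.3 + 21.8 + 41.2 + 48.0
Sum = 281.3 mm
Mean = 281.3 / 8 = 35.16 mm

35.16 mm


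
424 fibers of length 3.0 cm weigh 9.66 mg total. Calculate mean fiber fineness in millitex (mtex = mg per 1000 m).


Formula: fineness (mtex) = mass (mg) / total length (km) = (mass_mg / total_length_m) * 1000
Step 1: Convert fiber length: 3.0 cm = 0.03 m
Step 2: Total fiber length = 424 * 0.03 = 12.72 m
Step 3: Linear density = 9.66 mg / 12.72 m = 0.7594 mg/m
Step 4: fineness = 0.7594 * 1000 = 759.4 mtex

759.4 mtex


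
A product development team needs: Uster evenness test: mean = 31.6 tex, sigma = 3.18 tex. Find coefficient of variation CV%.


Formula: CV% = (standard deviation / mean) * 100
Step 1: Ratio = 3.18 / 31.6 = 0.100633
Step 2: CV% = 0.100633 * 100 = 10.0633% ≈ 10.1%

10.1%


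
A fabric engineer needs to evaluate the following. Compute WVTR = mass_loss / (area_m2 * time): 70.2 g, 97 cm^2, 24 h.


Formula: WVTR = mass_loss / (area * time)
Step 1: Convert area: 97 cm^2 = 0.0097 m^2
Step 2: WVTR = 70.2 g / (0.0097 m^2 * 24 h)
Step 3: WVTR = 70.2 / 0.2328 = 301.5 g/m^2/h

301.5 g/m^2/h


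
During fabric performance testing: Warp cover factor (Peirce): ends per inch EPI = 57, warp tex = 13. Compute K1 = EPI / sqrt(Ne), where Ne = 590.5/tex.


Formula: K1 = EPI / sqrt(Ne), with Ne = 590.5 / tex_warp
Step 1: Ne = 590.5 / 13 = 45.423
Step 2: sqrt(Ne) = sqrt(45.423) = 6.7397
Step 3: K1 = 57 / 6.7397 = 8.5

8.5


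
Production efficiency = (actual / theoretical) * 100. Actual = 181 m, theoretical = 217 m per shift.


Formula: Efficiency% = (Actual output / Theoretical output) * 100
Efficiency% = (181 / 217) * 100
Efficiency% = 0.834101 * 100 = 83.4101% ≈ 83.4%

83.4%


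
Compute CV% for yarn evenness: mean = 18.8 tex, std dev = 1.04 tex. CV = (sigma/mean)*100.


Formula: CV% = (standard deviation / mean) * 100
Step 1: Ratio = 1.04 / 18.8 = 0.055319
Step 2: CV% = 0.055319 * 100 = 5.5319% ≈ 5.5%

5.5%


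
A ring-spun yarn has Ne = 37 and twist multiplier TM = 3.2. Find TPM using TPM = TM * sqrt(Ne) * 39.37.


Formula: TPM = TM * sqrt(Ne) * 39.37
Step 1: sqrt(Ne) = sqrt(37) = 6.0828
Step 2: TM * sqrt(Ne) = 3.2 * 6.0828 = 19.465
Step 3: TPM = 19.465 * 39.37 = 766 twists/m

766 twists/m


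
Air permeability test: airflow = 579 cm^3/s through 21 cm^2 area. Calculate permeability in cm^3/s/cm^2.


Formula: Air Permeability = Airflow / Test Area
AP = 579 cm^3/s / 21 cm^2
AP = 27.6 cm^3/s/cm^2

27.6 cm^3/s/cm^2


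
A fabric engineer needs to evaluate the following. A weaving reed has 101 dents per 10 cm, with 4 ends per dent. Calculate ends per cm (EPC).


Formula: EPC = (dents per 10 cm * ends per dent) / 10
Step 1: Total ends per 10 cm = 101 * 4 = 404
Step 2: EPC = 404 / 10 = 40.4 ends/cm

40.4 ends/cm


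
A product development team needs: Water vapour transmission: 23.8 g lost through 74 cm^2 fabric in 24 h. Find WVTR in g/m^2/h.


Formula: WVTR = mass_loss / (area * time)
Step 1: Convert area: 74 cm^2 = 0.0074 m^2
Step 2: WVTR = 23.8 g / (0.0074 m^2 * 24 h)
Step 3: WVTR = 23.8 / 0.1776 = 134.0 g/m^2/h

134.0 g/m^2/h


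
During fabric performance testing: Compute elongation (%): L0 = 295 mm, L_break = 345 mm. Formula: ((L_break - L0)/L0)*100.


Formula: Elongation (%) = ((L_break - L0) / L0) * 100
Step 1: Extension = 345 - 295 = 50 mm
Step 2: Elongation = (50 / 295) * 100
Step 3: Elongation = 0.169492 * 100 = 16.9492% ≈ 16.9%

16.9%


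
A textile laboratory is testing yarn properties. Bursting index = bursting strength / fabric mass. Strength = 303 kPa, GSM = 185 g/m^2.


Formula: Bursting Index = Bursting Strength / Fabric GSM
BI = 303 kPa / 185 g/m^2
BI = 1.638 kPa/(g/m^2)

1.638 kPa/(g/m^2)


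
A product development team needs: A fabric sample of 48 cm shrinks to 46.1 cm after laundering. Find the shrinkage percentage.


Formula: Shrinkage% = ((L_before - L_after) / L_before) * 100
Step 1: Shrinkage = 48 - 46.1 = 1.9 cm
Step 2: Shrinkage% = (1.9 / 48) * 100
Step 3: Shrinkage% = 0.039583 * 100 = 3.9583% ≈ 4.0%

4.0%


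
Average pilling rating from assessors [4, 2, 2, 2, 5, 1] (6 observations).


Formula: Mean = sum / count
Sum = 4 + 2 + 2 + 2 + 5 + 1 = 16
Mean = 16 / 6 = 2.7

2.7


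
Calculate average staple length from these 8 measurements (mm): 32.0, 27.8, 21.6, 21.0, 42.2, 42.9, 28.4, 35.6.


Formula: Mean = sum of lengths / count
Sum = 32.0 + 27.8 + 21.6 + 21.0 + 42.2 + 42.9 + 28.4 + 35.6
Sum = 251.5 mm
Mean = 251.5 / 8 = 31.44 mm

31.44 mm


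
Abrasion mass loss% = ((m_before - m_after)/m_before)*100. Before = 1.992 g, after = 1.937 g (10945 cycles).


Formula: Mass loss% = ((m_before - m_after) / m_before) * 100
Step 1: Mass loss = 1.992 - 1.937 = 0.055 g
Step 2: Ratio = 0.055 / 1.992 = 0.0276104
Step 3: Mass loss% = 0.0276104 * 100 = 2.76104% ≈ 2.76%

2.76%


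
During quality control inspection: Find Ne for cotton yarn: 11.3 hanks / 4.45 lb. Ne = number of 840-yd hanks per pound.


Formula: Ne = hanks / mass_lb
Substituting: Ne = 11.3 / 4.45
Ne = 2.5

2.5 Ne


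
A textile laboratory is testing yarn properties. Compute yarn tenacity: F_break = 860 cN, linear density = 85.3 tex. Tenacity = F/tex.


Formula: Tenacity = Breaking force / Linear density
Tenacity = 860 cN / 85.3 tex
Tenacity = 10.08 cN/tex

10.08 cN/tex


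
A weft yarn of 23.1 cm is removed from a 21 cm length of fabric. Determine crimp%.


Formula: Crimp% = ((L_yarn - L_fabric) / L_fabric) * 100
Step 1: Extension = 23.1 - 21 = 2.1 cm
Step 2: Crimp% = (2.1 / 21) * 100
Step 3: Crimp% = 0.1 * 100 = 10.0%

10.0%


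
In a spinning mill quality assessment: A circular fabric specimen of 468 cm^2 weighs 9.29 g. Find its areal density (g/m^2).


Formula: GSM = mass_g / area_m2
Step 1: Convert area: 468 cm^2 = 468 / 10000 = 0.0468 m^2
Step 2: GSM = 9.29 g / 0.0468 m^2 = 198.5 g/m^2

198.5 g/m^2


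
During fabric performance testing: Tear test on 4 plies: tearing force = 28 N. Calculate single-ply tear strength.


Formula: Per-ply strength = Total force / Number of plies
Per-ply = 28 N / 4
Per-ply = 7 N

7 N


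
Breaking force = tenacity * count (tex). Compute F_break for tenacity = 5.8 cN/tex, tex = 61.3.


Formula: Breaking force = Tenacity * Linear density
F = 5.8 cN/tex * 61.3 tex
F = 355.54 cN

355.54 cN


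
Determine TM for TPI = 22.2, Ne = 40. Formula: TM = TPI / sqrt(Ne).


Formula: TM = TPI / sqrt(Ne)
Step 1: sqrt(Ne) = sqrt(40) = 6.3246
Step 2: TM = 22.2 / 6.3246 = 3.51

3.51 TM


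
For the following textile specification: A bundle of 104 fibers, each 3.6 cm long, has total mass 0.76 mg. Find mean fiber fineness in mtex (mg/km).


Formula: fineness (mtex) = mass (mg) / total length (km) = (mass_mg / total_length_m) * 1000
Step 1: Convert fiber length: 3.6 cm = 0.036 m
Step 2: Total fiber length = 104 * 0.036 = 3.744 m
Step 3: Linear density = 0.76 mg / 3.744 m = 0.2030 mg/m
Step 4: fineness = 0.2030 * 1000 = 203.0 mtex

203.0 mtex


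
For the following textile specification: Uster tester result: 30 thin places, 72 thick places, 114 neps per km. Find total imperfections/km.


Formula: Total = thin places + thick places + neps
Total = 30 + 72 + 114
Total = 216 imperfections/km

216 imperfections/km


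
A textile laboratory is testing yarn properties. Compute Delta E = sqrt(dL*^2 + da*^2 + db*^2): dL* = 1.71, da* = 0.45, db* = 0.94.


Formula: Delta E = sqrt(dL*^2 + da*^2 + db*^2)
Step 1: dL*^2 = 1.71^2 = 2.9241
Step 2: da*^2 = 0.45^2 = 0.2025
Step 3: db*^2 = 0.94^2 = 0.8836
Step 4: Sum = 2.9241 + 0.2025 + 0.8836 = 4.0102
Step 5: Delta E = sqrt(4.0102) = 2.0

2.0 Delta E


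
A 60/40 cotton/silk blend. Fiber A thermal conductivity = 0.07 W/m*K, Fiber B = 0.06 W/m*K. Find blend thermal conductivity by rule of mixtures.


Formula: Blend property = (fraction_A * property_A) + (fraction_B * property_B)
Step 1: Contribution A = 60/100 * 0.07 W/m*K = 0.042 W/m*K
Step 2: Contribution B = 40/100 * 0.06 W/m*K = 0.024 W/m*K
Step 3: Blend thermal conductivity = 0.042 + 0.024 = 0.066 W/m*K

0.066 W/m*K


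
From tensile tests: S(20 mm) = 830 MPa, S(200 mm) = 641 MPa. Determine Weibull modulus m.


Formula: m = ln(L1/L2) / ln(S2/S1)
Step 1: ln(L1/L2) = ln(20/200) = -2.30259
Step 2: S2/S1 = 641/830 = 0.77229
Step 3: ln(S2/S1) = ln(0.77229) = -0.25840
Step 4: m = -2.30259 / -0.25840 = 8.91

8.91 (Weibull m)


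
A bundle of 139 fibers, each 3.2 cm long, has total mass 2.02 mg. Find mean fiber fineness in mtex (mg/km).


Formula: fineness (mtex) = mass (mg) / total length (km) = (mass_mg / total_length_m) * 1000
Step 1: Convert fiber length: 3.2 cm = 0.032 m
Step 2: Total fiber length = 139 * 0.032 = 4.448 m
Step 3: Linear density = 2.02 mg / 4.448 m = 0.4541 mg/m
Step 4: fineness = 0.4541 * 1000 = 454.1 mtex

454.1 mtex


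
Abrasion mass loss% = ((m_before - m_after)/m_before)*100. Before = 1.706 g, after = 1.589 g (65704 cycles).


Formula: Mass loss% = ((m_before - m_after) / m_before) * 100
Step 1: Mass loss = 1.706 - 1.589 = 0.117 g
Step 2: Ratio = 0.117 / 1.706 = 0.0685815
Step 3: Mass loss% = 0.0685815 * 100 = 6.85815% ≈ 6.86%

6.86%


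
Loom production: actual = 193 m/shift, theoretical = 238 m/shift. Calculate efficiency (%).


Formula: Efficiency% = (Actual output / Theoretical output) * 100
Efficiency% = (193 / 238) * 100
Efficiency% = 0.810924 * 100 = 81.0924% ≈ 81.1%

81.1%


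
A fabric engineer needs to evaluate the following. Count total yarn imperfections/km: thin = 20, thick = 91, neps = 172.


Formula: Total = thin places + thick places + neps
Total = 20 + 91 + 172
Total = 283 imperfections/km

283 imperfections/km


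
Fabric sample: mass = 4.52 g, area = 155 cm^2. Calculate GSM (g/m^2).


Formula: GSM = mass_g / area_m2
Step 1: Convert area: 155 cm^2 = 155 / 10000 = 0.0155 m^2
Step 2: GSM = 4.52 g / 0.0155 m^2 = 291.6 g/m^2

291.6 g/m^2


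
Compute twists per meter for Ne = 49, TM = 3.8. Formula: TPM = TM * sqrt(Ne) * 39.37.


Formula: TPM = TM * sqrt(Ne) * 39.37
Step 1: sqrt(Ne) = sqrt(49) = 7
Step 2: TM * sqrt(Ne) = 3.8 * 7 = 26.6
Step 3: TPM = 26.6 * 39.37 = 1047 twists/m

1047 twists/m


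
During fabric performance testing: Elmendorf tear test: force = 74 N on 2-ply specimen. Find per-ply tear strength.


Formula: Per-ply strength = Total force / Number of plies
Per-ply = 74 N / 2
Per-ply = 37 N

37 N


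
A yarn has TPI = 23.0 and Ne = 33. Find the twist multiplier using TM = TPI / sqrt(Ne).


Formula: TM = TPI / sqrt(Ne)
Step 1: sqrt(Ne) = sqrt(33) = 5.7446
Step 2: TM = 23.0 / 5.7446 = 4.00

4.00 TM


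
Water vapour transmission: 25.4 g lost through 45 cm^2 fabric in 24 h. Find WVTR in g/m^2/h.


Formula: WVTR = mass_loss / (area * time)
Step 1: Convert area: 45 cm^2 = 0.0045 m^2
Step 2: WVTR = 25.4 g / (0.0045 m^2 * 24 h)
Step 3: WVTR = 25.4 / 0.108 = 235.2 g/m^2/h

235.2 g/m^2/h


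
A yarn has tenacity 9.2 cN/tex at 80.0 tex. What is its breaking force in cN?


Formula: Breaking force = Tenacity * Linear density
F = 9.2 cN/tex * 80.0 tex
F = 736.00 cN

736.00 cN


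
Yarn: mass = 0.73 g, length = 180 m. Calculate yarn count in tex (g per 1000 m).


Formula: Tex = (mass_g / length_m) * 1000
Substituting: Tex = (0.73 / 180) * 1000
Intermediate: 0.73 / 180 = 0.00405556 g/m
Tex = 0.00405556 * 1000 = 4.06 tex

4.06 tex


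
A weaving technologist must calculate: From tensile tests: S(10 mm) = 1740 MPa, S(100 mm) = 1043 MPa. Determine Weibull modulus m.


Formula: m = ln(L1/L2) / ln(S2/S1)
Step 1: ln(L1/L2) = ln(10/100) = -2.30259
Step 2: S2/S1 = 1043/1740 = 0.59943
Step 3: ln(S2/S1) = ln(0.59943) = -0.51178
Step 4: m = -2.30259 / -0.51178 = 4.50

4.50 (Weibull m)


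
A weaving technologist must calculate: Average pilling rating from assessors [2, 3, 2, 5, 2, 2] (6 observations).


Formula: Mean = sum / count
Sum = 2 + 3 + 2 + 5 + 2 + 2 = 16
Mean = 16 / 6 = 2.7

2.7


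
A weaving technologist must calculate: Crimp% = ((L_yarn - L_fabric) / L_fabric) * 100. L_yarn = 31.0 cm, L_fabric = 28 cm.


Formula: Crimp% = ((L_yarn - L_fabric) / L_fabric) * 100
Step 1: Extension = 31.0 - 28 = 3.0 cm
Step 2: Crimp% = (3.0 / 28) * 100
Step 3: Crimp% = 0.107143 * 100 = 10.7143% ≈ 10.7%

10.7%


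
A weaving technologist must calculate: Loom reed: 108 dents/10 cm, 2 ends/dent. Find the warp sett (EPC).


Formula: EPC = (dents per 10 cm * ends per dent) / 10
Step 1: Total ends per 10 cm = 108 * 2 = 216
Step 2: EPC = 216 / 10 = 21.6 ends/cm

21.6 ends/cm


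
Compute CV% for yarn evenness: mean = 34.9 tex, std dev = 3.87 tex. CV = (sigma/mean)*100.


Formula: CV% = (standard deviation / mean) * 100
Step 1: Ratio = 3.87 / 34.9 = 0.110888
Step 2: CV% = 0.110888 * 100 = 11.0888% ≈ 11.1%

11.1%


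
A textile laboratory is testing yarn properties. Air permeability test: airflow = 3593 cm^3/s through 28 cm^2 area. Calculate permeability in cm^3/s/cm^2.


Formula: Air Permeability = Airflow / Test Area
AP = 3593 cm^3/s / 28 cm^2
AP = 128.3 cm^3/s/cm^2

128.3 cm^3/s/cm^2


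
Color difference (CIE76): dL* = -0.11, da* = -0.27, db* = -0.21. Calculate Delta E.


Formula: Delta E = sqrt(dL*^2 + da*^2 + db*^2)
Step 1: dL*^2 = (-0.11)^2 = 0.0121
Step 2: da*^2 = (-0.27)^2 = 0.0729
Step 3: db*^2 = (-0.21)^2 = 0.0441
Step 4: Sum = 0.0121 + 0.0729 + 0.0441 = 0.1291
Step 5: Delta E = sqrt(0.1291) = 0.36

0.36 Delta E


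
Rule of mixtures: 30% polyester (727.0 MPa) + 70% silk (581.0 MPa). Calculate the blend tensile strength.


Formula: Blend property = (fraction_A * property_A) + (fraction_B * property_B)
Step 1: Contribution A = 30/100 * 727.0 MPa = 218.1 MPa
Step 2: Contribution B = 70/100 * 581.0 MPa = 406.7 MPa
Step 3: Blend tensile strength = 218.1 + 406.7 = 624.8 MPa

624.8 MPa


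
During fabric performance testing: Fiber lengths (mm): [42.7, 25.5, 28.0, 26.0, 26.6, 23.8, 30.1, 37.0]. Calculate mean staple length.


Formula: Mean = sum of lengths / count
Sum = 42.7 + 25.5 + 28.0 + 26.0 + 26.6 + 23.8 + 30.1 + 37.0
Sum = 239.7 mm
Mean = 239.7 / 8 = 29.96 mm

29.96 mm


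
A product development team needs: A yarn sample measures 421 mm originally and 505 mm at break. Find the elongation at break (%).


Formula: Elongation (%) = ((L_break - L0) / L0) * 100
Step 1: Extension = 505 - 421 = 84 mm
Step 2: Elongation = (84 / 421) * 100
Step 3: Elongation = 0.199525 * 100 = 19.9525% ≈ 20.0%

20.0%


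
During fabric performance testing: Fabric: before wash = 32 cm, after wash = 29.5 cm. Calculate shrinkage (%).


Formula: Shrinkage% = ((L_before - L_after) / L_before) * 100
Step 1: Shrinkage = 32 - 29.5 = 2.5 cm
Step 2: Shrinkage% = (2.5 / 32) * 100
Step 3: Shrinkage% = 0.078125 * 100 = 7.8125% ≈ 7.8%

7.8%


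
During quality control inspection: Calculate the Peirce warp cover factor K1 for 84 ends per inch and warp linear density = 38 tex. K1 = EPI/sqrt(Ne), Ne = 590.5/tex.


Formula: K1 = EPI / sqrt(Ne), with Ne = 590.5 / tex_warp
Step 1: Ne = 590.5 / 38 = 15.539
Step 2: sqrt(Ne) = sqrt(15.539) = 3.942
Step 3: K1 = 84 / 3.942 = 21.3

21.3


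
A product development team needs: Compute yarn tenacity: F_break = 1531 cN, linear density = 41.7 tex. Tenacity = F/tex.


Formula: Tenacity = Breaking force / Linear density
Tenacity = 1531 cN / 41.7 tex
Tenacity = 36.71 cN/tex

36.71 cN/tex


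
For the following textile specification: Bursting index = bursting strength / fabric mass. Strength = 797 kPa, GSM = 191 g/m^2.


Formula: Bursting Index = Bursting Strength / Fabric GSM
BI = 797 kPa / 191 g/m^2
BI = 4.173 kPa/(g/m^2)

4.173 kPa/(g/m^2)


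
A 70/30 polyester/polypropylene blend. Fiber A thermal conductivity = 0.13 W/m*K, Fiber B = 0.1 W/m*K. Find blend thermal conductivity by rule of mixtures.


Formula: Blend property = (fraction_A * property_A) + (fraction_B * property_B)
Step 1: Contribution A = 70/100 * 0.13 W/m*K = 0.091 W/m*K
Step 2: Contribution B = 30/100 * 0.1 W/m*K = 0.03 W/m*K
Step 3: Blend thermal conductivity = 0.091 + 0.03 = 0.121 W/m*K

0.121 W/m*K


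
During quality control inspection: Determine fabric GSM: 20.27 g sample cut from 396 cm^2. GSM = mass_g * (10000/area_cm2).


Formula: GSM = mass_g / area_m2
Step 1: Convert area: 396 cm^2 = 396 / 10000 = 0.0396 m^2
Step 2: GSM = 20.27 g / 0.0396 m^2 = 511.9 g/m^2

511.9 g/m^2


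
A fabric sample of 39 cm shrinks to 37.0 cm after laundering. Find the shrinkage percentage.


Formula: Shrinkage% = ((L_before - L_after) / L_before) * 100
Step 1: Shrinkage = 39 - 37.0 = 2.0 cm
Step 2: Shrinkage% = (2.0 / 39) * 100
Step 3: Shrinkage% = 0.051282 * 100 = 5.1282% ≈ 5.1%

5.1%


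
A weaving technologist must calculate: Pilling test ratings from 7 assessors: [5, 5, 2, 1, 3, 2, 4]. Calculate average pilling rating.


Formula: Mean = sum / count
Sum = 5 + 5 + 2 + 1 + 3 + 2 + 4 = 22
Mean = 22 / 7 = 3.1

3.1


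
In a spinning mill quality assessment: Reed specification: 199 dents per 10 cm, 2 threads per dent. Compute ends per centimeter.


Formula: EPC = (dents per 10 cm * ends per dent) / 10
Step 1: Total ends per 10 cm = 199 * 2 = 398
Step 2: EPC = 398 / 10 = 39.8 ends/cm

39.8 ends/cm


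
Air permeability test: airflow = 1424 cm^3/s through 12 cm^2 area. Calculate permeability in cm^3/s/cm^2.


Formula: Air Permeability = Airflow / Test Area
AP = 1424 cm^3/s / 12 cm^2
AP = 118.7 cm^3/s/cm^2

118.7 cm^3/s/cm^2


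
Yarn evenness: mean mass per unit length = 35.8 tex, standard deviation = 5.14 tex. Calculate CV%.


Formula: CV% = (standard deviation / mean) * 100
Step 1: Ratio = 5.14 / 35.8 = 0.143575
Step 2: CV% = 0.143575 * 100 = 14.3575% ≈ 14.4%

14.4%


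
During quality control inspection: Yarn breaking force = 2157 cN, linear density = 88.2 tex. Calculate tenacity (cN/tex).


Formula: Tenacity = Breaking force / Linear density
Tenacity = 2157 cN / 88.2 tex
Tenacity = 24.46 cN/tex

24.46 cN/tex


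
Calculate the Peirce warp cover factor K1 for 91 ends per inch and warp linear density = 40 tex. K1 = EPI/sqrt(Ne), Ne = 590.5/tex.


Formula: K1 = EPI / sqrt(Ne), with Ne = 590.5 / tex_warp
Step 1: Ne = 590.5 / 40 = 14.763
Step 2: sqrt(Ne) = sqrt(14.763) = 3.8423
Step 3: K1 = 91 / 3.8423 = 23.7

23.7


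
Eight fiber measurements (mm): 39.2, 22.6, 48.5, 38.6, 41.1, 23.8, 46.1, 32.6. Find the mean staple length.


Formula: Mean = sum of lengths / count
Sum = 39.2 + 22.6 + 48.5 + 38.6 + 41.1 + 23.8 + 46.1 + 32.6
Sum = 292.5 mm
Mean = 292.5 / 8 = 36.56 mm

36.56 mm


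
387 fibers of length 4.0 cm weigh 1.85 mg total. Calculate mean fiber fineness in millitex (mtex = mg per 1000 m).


Formula: fineness (mtex) = mass (mg) / total length (km) = (mass_mg / total_length_m) * 1000
Step 1: Convert fiber length: 4.0 cm = 0.04 m
Step 2: Total fiber length = 387 * 0.04 = 15.48 m
Step 3: Linear density = 1.85 mg / 15.48 m = 0.1195 mg/m
Step 4: fineness = 0.1195 * 1000 = 119.5 mtex

119.5 mtex


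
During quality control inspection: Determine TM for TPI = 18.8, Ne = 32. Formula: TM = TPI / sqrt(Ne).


Formula: TM = TPI / sqrt(Ne)
Step 1: sqrt(Ne) = sqrt(32) = 5.6569
Step 2: TM = 18.8 / 5.6569 = 3.32

3.32 TM


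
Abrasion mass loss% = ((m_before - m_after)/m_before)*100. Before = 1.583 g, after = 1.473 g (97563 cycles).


Formula: Mass loss% = ((m_before - m_after) / m_before) * 100
Step 1: Mass loss = 1.583 - 1.473 = 0.11 g
Step 2: Ratio = 0.11 / 1.583 = 0.0694883
Step 3: Mass loss% = 0.0694883 * 100 = 6.94883% ≈ 6.95%

6.95%


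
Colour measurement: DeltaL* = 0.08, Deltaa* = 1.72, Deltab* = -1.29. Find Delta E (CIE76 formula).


Formula: Delta E = sqrt(dL*^2 + da*^2 + db*^2)
Step 1: dL*^2 = 0.08^2 = 0.0064
Step 2: da*^2 = 1.72^2 = 2.9584
Step 3: db*^2 = (-1.29)^2 = 1.6641
Step 4: Sum = 0.0064 + 2.9584 + 1.6641 = 4.6289
Step 5: Delta E = sqrt(4.6289) = 2.15

2.15 Delta E


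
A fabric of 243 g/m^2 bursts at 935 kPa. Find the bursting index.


Formula: Bursting Index = Bursting Strength / Fabric GSM
BI = 935 kPa / 243 g/m^2
BI = 3.848 kPa/(g/m^2)

3.848 kPa/(g/m^2)


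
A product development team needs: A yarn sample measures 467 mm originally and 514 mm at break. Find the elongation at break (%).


Formula: Elongation (%) = ((L_break - L0) / L0) * 100
Step 1: Extension = 514 - 467 = 47 mm
Step 2: Elongation = (47 / 467) * 100
Step 3: Elongation = 0.100642 * 100 = 10.0642% ≈ 10.1%

10.1%


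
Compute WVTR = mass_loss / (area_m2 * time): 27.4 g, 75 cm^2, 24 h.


Formula: WVTR = mass_loss / (area * time)
Step 1: Convert area: 75 cm^2 = 0.0075 m^2
Step 2: WVTR = 27.4 g / (0.0075 m^2 * 24 h)
Step 3: WVTR = 27.4 / 0.18 = 152.2 g/m^2/h

152.2 g/m^2/h


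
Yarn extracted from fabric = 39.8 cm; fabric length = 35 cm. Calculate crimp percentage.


Formula: Crimp% = ((L_yarn - L_fabric) / L_fabric) * 100
Step 1: Extension = 39.8 - 35 = 4.8 cm
Step 2: Crimp% = (4.8 / 35) * 100
Step 3: Crimp% = 0.137143 * 100 = 13.7143% ≈ 13.7%

13.7%


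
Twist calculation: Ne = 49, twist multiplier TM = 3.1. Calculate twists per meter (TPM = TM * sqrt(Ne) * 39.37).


Formula: TPM = TM * sqrt(Ne) * 39.37
Step 1: sqrt(Ne) = sqrt(49) = 7
Step 2: TM * sqrt(Ne) = 3.1 * 7 = 21.7
Step 3: TPM = 21.7 * 39.37 = 854 twists/m

854 twists/m


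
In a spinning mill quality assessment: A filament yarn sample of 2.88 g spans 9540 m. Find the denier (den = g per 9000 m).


Formula: den = (mass_g / length_m) * 9000
Substituting: den = (2.88 / 9540) * 9000
Intermediate: 2.88 / 9540 = 0.00030189 g/m
den = 0.00030189 * 9000 = 2.7 denier

2.7 denier


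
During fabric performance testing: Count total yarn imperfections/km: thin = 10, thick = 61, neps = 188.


Formula: Total = thin places + thick places + neps
Total = 10 + 61 + 188
Total = 259 imperfections/km

259 imperfections/km


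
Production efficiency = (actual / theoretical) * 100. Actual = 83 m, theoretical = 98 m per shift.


Formula: Efficiency% = (Actual output / Theoretical output) * 100
Efficiency% = (83 / 98) * 100
Efficiency% = 0.846939 * 100 = 84.6939% ≈ 84.7%

84.7%


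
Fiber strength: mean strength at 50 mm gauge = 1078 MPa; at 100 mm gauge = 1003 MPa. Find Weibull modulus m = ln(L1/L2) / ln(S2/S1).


Formula: m = ln(L1/L2) / ln(S2/S1)
Step 1: ln(L1/L2) = ln(50/100) = -0.69315
Step 2: S2/S1 = 1003/1078 = 0.93043
Step 3: ln(S2/S1) = ln(0.93043) = -0.07211
Step 4: m = -0.69315 / -0.07211 = 9.61

9.61 (Weibull m)


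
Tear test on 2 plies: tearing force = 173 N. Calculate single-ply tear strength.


Formula: Per-ply strength = Total force / Number of plies
Per-ply = 173 N / 2
Per-ply = 86.5 N

86.5 N


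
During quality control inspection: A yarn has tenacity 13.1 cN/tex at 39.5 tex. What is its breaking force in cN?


Formula: Breaking force = Tenacity * Linear density
F = 13.1 cN/tex * 39.5 tex
F = 517.45 cN

517.45 cN


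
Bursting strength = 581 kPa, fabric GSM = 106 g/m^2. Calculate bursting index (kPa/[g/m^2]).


Formula: Bursting Index = Bursting Strength / Fabric GSM
BI = 581 kPa / 106 g/m^2
BI = 5.481 kPa/(g/m^2)

5.481 kPa/(g/m^2)


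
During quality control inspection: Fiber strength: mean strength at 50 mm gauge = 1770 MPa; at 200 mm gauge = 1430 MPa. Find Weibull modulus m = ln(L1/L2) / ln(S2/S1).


Formula: m = ln(L1/L2) / ln(S2/S1)
Step 1: ln(L1/L2) = ln(50/200) = -1.38629
Step 2: S2/S1 = 1430/1770 = 0.80791
Step 3: ln(S2/S1) = ln(0.80791) = -0.21330
Step 4: m = -1.38629 / -0.21330 = 6.50

6.50 (Weibull m)


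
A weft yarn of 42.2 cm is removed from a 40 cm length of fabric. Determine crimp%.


Formula: Crimp% = ((L_yarn - L_fabric) / L_fabric) * 100
Step 1: Extension = 42.2 - 40 = 2.2 cm
Step 2: Crimp% = (2.2 / 40) * 100
Step 3: Crimp% = 0.055 * 100 = 5.5%

5.5%


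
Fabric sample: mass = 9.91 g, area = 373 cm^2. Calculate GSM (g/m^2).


Formula: GSM = mass_g / area_m2
Step 1: Convert area: 373 cm^2 = 373 / 10000 = 0.0373 m^2
Step 2: GSM = 9.91 g / 0.0373 m^2 = 265.7 g/m^2

265.7 g/m^2


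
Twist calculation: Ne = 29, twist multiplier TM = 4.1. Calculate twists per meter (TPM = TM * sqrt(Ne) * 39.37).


Formula: TPM = TM * sqrt(Ne) * 39.37
Step 1: sqrt(Ne) = sqrt(29) = 5.3852
Step 2: TM * sqrt(Ne) = 4.1 * 5.3852 = 22.0793
Step 3: TPM = 22.0793 * 39.37 = 869 twists/m

869 twists/m


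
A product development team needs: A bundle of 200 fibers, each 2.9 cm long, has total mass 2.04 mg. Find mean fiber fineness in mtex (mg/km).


Formula: fineness (mtex) = mass (mg) / total length (km) = (mass_mg / total_length_m) * 1000
Step 1: Convert fiber length: 2.9 cm = 0.029 m
Step 2: Total fiber length = 200 * 0.029 = 5.8 m
Step 3: Linear density = 2.04 mg / 5.8 m = 0.3517 mg/m
Step 4: fineness = 0.3517 * 1000 = 351.7 mtex

351.7 mtex


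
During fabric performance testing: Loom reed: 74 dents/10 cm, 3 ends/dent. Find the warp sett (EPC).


Formula: EPC = (dents per 10 cm * ends per dent) / 10
Step 1: Total ends per 10 cm = 74 * 3 = 222
Step 2: EPC = 222 / 10 = 22.2 ends/cm

22.2 ends/cm


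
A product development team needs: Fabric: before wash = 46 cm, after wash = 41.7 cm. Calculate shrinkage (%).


Formula: Shrinkage% = ((L_before - L_after) / L_before) * 100
Step 1: Shrinkage = 46 - 41.7 = 4.3 cm
Step 2: Shrinkage% = (4.3 / 46) * 100
Step 3: Shrinkage% = 0.093478 * 100 = 9.3478% ≈ 9.3%

9.3%


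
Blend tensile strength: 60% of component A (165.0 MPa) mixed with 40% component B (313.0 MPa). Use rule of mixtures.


Formula: Blend property = (fraction_A * property_A) + (fraction_B * property_B)
Step 1: Contribution A = 60/100 * 165.0 MPa = 99.0 MPa
Step 2: Contribution B = 40/100 * 313.0 MPa = 125.2 MPa
Step 3: Blend tensile strength = 99.0 + 125.2 = 224.2 MPa

224.2 MPa


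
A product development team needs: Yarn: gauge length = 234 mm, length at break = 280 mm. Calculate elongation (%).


Formula: Elongation (%) = ((L_break - L0) / L0) * 100
Step 1: Extension = 280 - 234 = 46 mm
Step 2: Elongation = (46 / 234) * 100
Step 3: Elongation = 0.196581 * 100 = 19.6581% ≈ 19.7%

19.7%


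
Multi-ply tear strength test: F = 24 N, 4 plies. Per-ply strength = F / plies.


Formula: Per-ply strength = Total force / Number of plies
Per-ply = 24 N / 4
Per-ply = 6 N

6 N


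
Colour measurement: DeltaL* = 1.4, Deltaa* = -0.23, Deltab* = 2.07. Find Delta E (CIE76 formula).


Formula: Delta E = sqrt(dL*^2 + da*^2 + db*^2)
Step 1: dL*^2 = 1.4^2 = 1.96
Step 2: da*^2 = (-0.23)^2 = 0.0529
Step 3: db*^2 = 2.07^2 = 4.2849
Step 4: Sum = 1.96 + 0.0529 + 4.2849 = 6.2978
Step 5: Delta E = sqrt(6.2978) = 2.51

2.51 Delta E


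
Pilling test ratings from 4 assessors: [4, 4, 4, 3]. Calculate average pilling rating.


Formula: Mean = sum / count
Sum = 4 + 4 + 4 + 3 = 15
Mean = 15 / 4 = 3.8

3.8


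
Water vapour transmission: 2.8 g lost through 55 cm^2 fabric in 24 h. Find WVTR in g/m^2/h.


Formula: WVTR = mass_loss / (area * time)
Step 1: Convert area: 55 cm^2 = 0.0055 m^2
Step 2: WVTR = 2.8 g / (0.0055 m^2 * 24 h)
Step 3: WVTR = 2.8 / 0.132 = 21.2 g/m^2/h

21.2 g/m^2/h


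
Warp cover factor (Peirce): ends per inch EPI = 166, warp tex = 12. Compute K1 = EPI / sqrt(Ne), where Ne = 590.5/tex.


Formula: K1 = EPI / sqrt(Ne), with Ne = 590.5 / tex_warp
Step 1: Ne = 590.5 / 12 = 49.208
Step 2: sqrt(Ne) = sqrt(49.208) = 7.0148
Step 3: K1 = 166 / 7.0148 = 23.7

23.7


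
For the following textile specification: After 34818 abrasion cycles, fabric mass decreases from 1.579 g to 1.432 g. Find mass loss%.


Formula: Mass loss% = ((m_before - m_after) / m_before) * 100
Step 1: Mass loss = 1.579 - 1.432 = 0.147 g
Step 2: Ratio = 0.147 / 1.579 = 0.0930969
Step 3: Mass loss% = 0.0930969 * 100 = 9.30969% ≈ 9.31%

9.31%


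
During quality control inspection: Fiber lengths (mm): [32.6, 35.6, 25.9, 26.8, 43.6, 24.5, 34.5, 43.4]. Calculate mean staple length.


Formula: Mean = sum of lengths / count
Sum = 32.6 + 35.6 + 25.9 + 26.8 + 43.6 + 24.5 + 34.5 + 43.4
Sum = 266.9 mm
Mean = 266.9 / 8 = 33.36 mm

33.36 mm


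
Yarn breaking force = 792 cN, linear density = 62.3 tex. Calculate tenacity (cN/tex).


Formula: Tenacity = Breaking force / Linear density
Tenacity = 792 cN / 62.3 tex
Tenacity = 12.71 cN/tex

12.71 cN/tex


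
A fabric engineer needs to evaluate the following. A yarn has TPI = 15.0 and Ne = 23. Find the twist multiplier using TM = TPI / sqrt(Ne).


Formula: TM = TPI / sqrt(Ne)
Step 1: sqrt(Ne) = sqrt(23) = 4.7958
Step 2: TM = 15.0 / 4.7958 = 3.13

3.13 TM


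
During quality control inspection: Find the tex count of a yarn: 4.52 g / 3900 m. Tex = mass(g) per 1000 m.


Formula: Tex = (mass_g / length_m) * 1000
Substituting: Tex = (4.52 / 3900) * 1000
Intermediate: 4.52 / 3900 = 0.00115897 g/m
Tex = 0.00115897 * 1000 = 1.16 tex

1.16 tex


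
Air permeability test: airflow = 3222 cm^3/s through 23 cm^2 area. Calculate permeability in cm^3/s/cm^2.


Formula: Air Permeability = Airflow / Test Area
AP = 3222 cm^3/s / 23 cm^2
AP = 140.1 cm^3/s/cm^2

140.1 cm^3/s/cm^2


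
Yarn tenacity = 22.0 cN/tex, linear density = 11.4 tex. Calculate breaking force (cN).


Formula: Breaking force = Tenacity * Linear density
F = 22.0 cN/tex * 11.4 tex
F = 250.80 cN

250.80 cN


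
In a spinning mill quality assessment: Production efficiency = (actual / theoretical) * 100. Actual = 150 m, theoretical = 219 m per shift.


Formula: Efficiency% = (Actual output / Theoretical output) * 100
Efficiency% = (150 / 219) * 100
Efficiency% = 0.684932 * 100 = 68.4932% ≈ 68.5%

68.5%


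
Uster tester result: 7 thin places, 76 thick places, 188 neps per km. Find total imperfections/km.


Formula: Total = thin places + thick places + neps
Total = 7 + 76 + 188
Total = 271 imperfections/km

271 imperfections/km


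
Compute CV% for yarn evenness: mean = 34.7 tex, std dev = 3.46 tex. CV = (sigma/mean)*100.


Formula: CV% = (standard deviation / mean) * 100
Step 1: Ratio = 3.46 / 34.7 = 0.099712
Step 2: CV% = 0.099712 * 100 = 9.9712% ≈ 10.0%

10.0%


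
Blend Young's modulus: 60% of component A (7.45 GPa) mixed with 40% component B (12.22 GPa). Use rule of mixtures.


Formula: Blend property = (fraction_A * property_A) + (fraction_B * property_B)
Step 1: Contribution A = 60/100 * 7.45 GPa = 4.47 GPa
Step 2: Contribution B = 40/100 * 12.22 GPa = 4.888 GPa
Step 3: Blend Young's modulus = 4.47 + 4.888 = 9.358 GPa

9.358 GPa


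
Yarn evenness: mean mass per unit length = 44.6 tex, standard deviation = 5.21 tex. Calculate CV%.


Formula: CV% = (standard deviation / mean) * 100
Step 1: Ratio = 5.21 / 44.6 = 0.116816
Step 2: CV% = 0.116816 * 100 = 11.6816% ≈ 11.7%

11.7%


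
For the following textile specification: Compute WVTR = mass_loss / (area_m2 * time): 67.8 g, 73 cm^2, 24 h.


Formula: WVTR = mass_loss / (area * time)
Step 1: Convert area: 73 cm^2 = 0.0073 m^2
Step 2: WVTR = 67.8 g / (0.0073 m^2 * 24 h)
Step 3: WVTR = 67.8 / 0.1752 = 387.0 g/m^2/h

387.0 g/m^2/h


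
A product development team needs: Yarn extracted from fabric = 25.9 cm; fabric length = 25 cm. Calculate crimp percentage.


Formula: Crimp% = ((L_yarn - L_fabric) / L_fabric) * 100
Step 1: Extension = 25.9 - 25 = 0.9 cm
Step 2: Crimp% = (0.9 / 25) * 100
Step 3: Crimp% = 0.036 * 100 = 3.6%

3.6%


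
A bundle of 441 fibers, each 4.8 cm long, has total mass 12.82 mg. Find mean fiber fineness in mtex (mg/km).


Formula: fineness (mtex) = mass (mg) / total length (km) = (mass_mg / total_length_m) * 1000
Step 1: Convert fiber length: 4.8 cm = 0.048 m
Step 2: Total fiber length = 441 * 0.048 = 21.168 m
Step 3: Linear density = 12.82 mg / 21.168 m = 0.6056 mg/m
Step 4: fineness = 0.6056 * 1000 = 605.6 mtex

605.6 mtex


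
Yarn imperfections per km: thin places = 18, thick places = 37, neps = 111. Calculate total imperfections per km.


Formula: Total = thin places + thick places + neps
Total = 18 + 37 + 111
Total = 166 imperfections/km

166 imperfections/km


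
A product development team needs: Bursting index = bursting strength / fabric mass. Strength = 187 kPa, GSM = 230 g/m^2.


Formula: Bursting Index = Bursting Strength / Fabric GSM
BI = 187 kPa / 230 g/m^2
BI = 0.813 kPa/(g/m^2)

0.813 kPa/(g/m^2)


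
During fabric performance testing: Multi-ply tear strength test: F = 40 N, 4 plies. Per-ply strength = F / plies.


Formula: Per-ply strength = Total force / Number of plies
Per-ply = 40 N / 4
Per-ply = 10 N

10 N


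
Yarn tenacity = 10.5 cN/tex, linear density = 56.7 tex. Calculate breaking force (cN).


Formula: Breaking force = Tenacity * Linear density
F = 10.5 cN/tex * 56.7 tex
F = 595.35 cN

595.35 cN


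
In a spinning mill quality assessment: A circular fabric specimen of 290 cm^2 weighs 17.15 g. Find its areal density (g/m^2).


Formula: GSM = mass_g / area_m2
Step 1: Convert area: 290 cm^2 = 290 / 10000 = 0.029 m^2
Step 2: GSM = 17.15 g / 0.029 m^2 = 591.4 g/m^2

591.4 g/m^2


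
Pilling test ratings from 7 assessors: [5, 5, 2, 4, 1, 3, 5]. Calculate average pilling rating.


Formula: Mean = sum / count
Sum = 5 + 5 + 2 + 4 + 1 + 3 + 5 = 25
Mean = 25 / 7 = 3.6

3.6


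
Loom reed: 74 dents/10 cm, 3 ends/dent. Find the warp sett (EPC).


Formula: EPC = (dents per 10 cm * ends per dent) / 10
Step 1: Total ends per 10 cm = 74 * 3 = 222
Step 2: EPC = 222 / 10 = 22.2 ends/cm

22.2 ends/cm


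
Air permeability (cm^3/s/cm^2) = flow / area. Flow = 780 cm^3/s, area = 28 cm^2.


Formula: Air Permeability = Airflow / Test Area
AP = 780 cm^3/s / 28 cm^2
AP = 27.9 cm^3/s/cm^2

27.9 cm^3/s/cm^2


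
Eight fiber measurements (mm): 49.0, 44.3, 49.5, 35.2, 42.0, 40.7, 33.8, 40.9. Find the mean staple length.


Formula: Mean = sum of lengths / count
Sum = 49.0 + 44.3 + 49.5 + 35.2 + 42.0 + 40.7 + 33.8 + 40.9
Sum = 335.4 mm
Mean = 335.4 / 8 = 41.93 mm

41.93 mm


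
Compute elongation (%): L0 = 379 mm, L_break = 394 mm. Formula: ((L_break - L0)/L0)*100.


Formula: Elongation (%) = ((L_break - L0) / L0) * 100
Step 1: Extension = 394 - 379 = 15 mm
Step 2: Elongation = (15 / 379) * 100
Step 3: Elongation = 0.039578 * 100 = 3.9578% ≈ 4.0%

4.0%


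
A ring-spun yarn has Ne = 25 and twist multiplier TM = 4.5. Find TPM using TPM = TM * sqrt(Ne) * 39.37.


Formula: TPM = TM * sqrt(Ne) * 39.37
Step 1: sqrt(Ne) = sqrt(25) = 5
Step 2: TM * sqrt(Ne) = 4.5 * 5 = 22.5
Step 3: TPM = 22.5 * 39.37 = 886 twists/m

886 twists/m


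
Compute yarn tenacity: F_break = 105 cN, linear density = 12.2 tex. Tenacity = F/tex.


Formula: Tenacity = Breaking force / Linear density
Tenacity = 105 cN / 12.2 tex
Tenacity = 8.61 cN/tex

8.61 cN/tex


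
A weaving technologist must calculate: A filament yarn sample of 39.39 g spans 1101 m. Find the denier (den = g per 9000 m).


Formula: den = (mass_g / length_m) * 9000
Substituting: den = (39.39 / 1101) * 9000
Intermediate: 39.39 / 1101 = 0.03577657 g/m
den = 0.03577657 * 9000 = 322.0 denier

322.0 denier


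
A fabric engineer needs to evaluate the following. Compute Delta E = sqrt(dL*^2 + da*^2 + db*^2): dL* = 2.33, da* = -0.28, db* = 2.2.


Formula: Delta E = sqrt(dL*^2 + da*^2 + db*^2)
Step 1: dL*^2 = 2.33^2 = 5.4289
Step 2: da*^2 = (-0.28)^2 = 0.0784
Step 3: db*^2 = 2.2^2 = 4.84
Step 4: Sum = 5.4289 + 0.0784 + 4.84 = 10.3473
Step 5: Delta E = sqrt(10.3473) = 3.22

3.22 Delta E


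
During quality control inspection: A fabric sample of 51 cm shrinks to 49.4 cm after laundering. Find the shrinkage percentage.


Formula: Shrinkage% = ((L_before - L_after) / L_before) * 100
Step 1: Shrinkage = 51 - 49.4 = 1.6 cm
Step 2: Shrinkage% = (1.6 / 51) * 100
Step 3: Shrinkage% = 0.031373 * 100 = 3.1373% ≈ 3.1%

3.1%


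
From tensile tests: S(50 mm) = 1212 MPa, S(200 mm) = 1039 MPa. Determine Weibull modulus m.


Formula: m = ln(L1/L2) / ln(S2/S1)
Step 1: ln(L1/L2) = ln(50/200) = -1.38629
Step 2: S2/S1 = 1039/1212 = 0.85726
Step 3: ln(S2/S1) = ln(0.85726) = -0.15401
Step 4: m = -1.38629 / -0.15401 = 9.00

9.00 (Weibull m)


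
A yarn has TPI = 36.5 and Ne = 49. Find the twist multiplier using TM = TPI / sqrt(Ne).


Formula: TM = TPI / sqrt(Ne)
Step 1: sqrt(Ne) = sqrt(49) = 7
Step 2: TM = 36.5 / 7 = 5.21

5.21 TM


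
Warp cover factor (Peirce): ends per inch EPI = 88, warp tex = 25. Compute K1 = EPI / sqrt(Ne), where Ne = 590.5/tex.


Formula: K1 = EPI / sqrt(Ne), with Ne = 590.5 / tex_warp
Step 1: Ne = 590.5 / 25 = 23.62
Step 2: sqrt(Ne) = sqrt(23.62) = 4.86
Step 3: K1 = 88 / 4.86 = 18.1

18.1


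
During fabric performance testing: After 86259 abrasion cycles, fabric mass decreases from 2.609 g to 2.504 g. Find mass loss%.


Formula: Mass loss% = ((m_before - m_after) / m_before) * 100
Step 1: Mass loss = 2.609 - 2.504 = 0.105 g
Step 2: Ratio = 0.105 / 2.609 = 0.0402453
Step 3: Mass loss% = 0.0402453 * 100 = 4.02453% ≈ 4.02%

4.02%


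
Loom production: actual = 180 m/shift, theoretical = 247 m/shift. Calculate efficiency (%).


Formula: Efficiency% = (Actual output / Theoretical output) * 100
Efficiency% = (180 / 247) * 100
Efficiency% = 0.728745 * 100 = 72.8745% ≈ 72.9%

72.9%


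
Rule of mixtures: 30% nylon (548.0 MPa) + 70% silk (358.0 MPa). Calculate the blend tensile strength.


Formula: Blend property = (fraction_A * property_A) + (fraction_B * property_B)
Step 1: Contribution A = 30/100 * 548.0 MPa = 164.4 MPa
Step 2: Contribution B = 70/100 * 358.0 MPa = 250.6 MPa
Step 3: Blend tensile strength = 164.4 + 250.6 = 415.0 MPa

415.0 MPa


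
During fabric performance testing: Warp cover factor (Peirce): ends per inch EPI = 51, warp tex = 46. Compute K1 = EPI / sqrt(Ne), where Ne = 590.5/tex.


Formula: K1 = EPI / sqrt(Ne), with Ne = 590.5 / tex_warp
Step 1: Ne = 590.5 / 46 = 12.837
Step 2: sqrt(Ne) = sqrt(12.837) = 3.5829
Step 3: K1 = 51 / 3.5829 = 14.2

14.2


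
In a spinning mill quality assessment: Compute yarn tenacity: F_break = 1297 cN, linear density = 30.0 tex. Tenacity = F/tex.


Formula: Tenacity = Breaking force / Linear density
Tenacity = 1297 cN / 30.0 tex
Tenacity = 43.23 cN/tex

43.23 cN/tex


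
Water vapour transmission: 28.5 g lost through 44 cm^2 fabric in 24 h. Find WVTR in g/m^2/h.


Formula: WVTR = mass_loss / (area * time)
Step 1: Convert area: 44 cm^2 = 0.0044 m^2
Step 2: WVTR = 28.5 g / (0.0044 m^2 * 24 h)
Step 3: WVTR = 28.5 / 0.1056 = 269.9 g/m^2/h

269.9 g/m^2/h


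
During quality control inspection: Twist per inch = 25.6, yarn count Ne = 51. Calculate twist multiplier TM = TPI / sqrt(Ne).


Formula: TM = TPI / sqrt(Ne)
Step 1: sqrt(Ne) = sqrt(51) = 7.1414
Step 2: TM = 25.6 / 7.1414 = 3.58

3.58 TM
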